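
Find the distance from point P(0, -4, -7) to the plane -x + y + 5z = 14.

distance = |a·x₀ + b·y₀ + c·z₀ - d| / √(a² + b² + c²)
  = |(-1)·0 + 1·(-4) + 5·(-7) - 14| / √((-1)² + 1² + 5²)
  = |0 - 4 - 35 - 14| / √(1 + 1 + 25)
  = |-53| / √27
  = 53 / 5.196
  ≈ 10.2

10.2


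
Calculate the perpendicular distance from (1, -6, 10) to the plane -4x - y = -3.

distance = |a·x₀ + b·y₀ + c·z₀ - d| / √(a² + b² + c²)
  = |(-4)·1 + (-1)·(-6) + 0·10 - (-3)| / √((-4)² + (-1)² + 0²)
  = |-4 + 6 + 0 + 3| / √(16 + 1 + 0)
  = |5| / √17
  = 5 / 4.123
  ≈ 1.213

1.213


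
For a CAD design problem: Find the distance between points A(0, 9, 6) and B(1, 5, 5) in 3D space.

d = √[(x₂-x₁)² + (y₂-y₁)² + (z₂-z₁)²]
  = √[1² + (-4)² + (-1)²]
  = √[1 + 16 + 1]
  = √18
  ≈ 4.243

4.243


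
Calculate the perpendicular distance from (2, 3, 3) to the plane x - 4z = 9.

distance = |a·x₀ + b·y₀ + c·z₀ - d| / √(a² + b² + c²)
  = |1·2 + 0·3 + (-4)·3 - 9| / √(1² + 0² + (-4)²)
  = |2 + 0 - 12 - 9| / √(1 + 0 + 16)
  = |-19| / √17
  = 19 / 4.123
  ≈ 4.608

4.608


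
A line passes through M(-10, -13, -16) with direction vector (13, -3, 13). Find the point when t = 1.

P(t) = M + t·d
  = (-10 + 13·1, -13 + (-3)·1, -16 + 13·1)
  = (-10 + 13, -13 - 3, -16 + 13)
  = (3, -16, -3)

(3, -16, -3)


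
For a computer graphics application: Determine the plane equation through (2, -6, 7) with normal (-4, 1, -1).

The plane through P with normal n = (a, b, c) satisfies n·(r - P) = 0,
i.e. ax + by + cz = a·x₀ + b·y₀ + c·z₀.
d = (-4)·2 + 1·(-6) + (-1)·7
  = -8 - 6 - 7
  = -21
Equation: -4x + y - z = -21

-4x + y - z = -21


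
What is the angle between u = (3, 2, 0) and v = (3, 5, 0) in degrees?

u·v = 3·3 + 2·5 + 0·0 = 9 + 10 + 0 = 19
|u| = √(3² + 2² + 0²) = √13 ≈ 3.606
|v| = √(3² + 5² + 0²) = √34 ≈ 5.831
cos θ = (u·v)/(|u||v|) = 19/(3.606·5.831) ≈ 0.9037
θ = arccos(0.9037) ≈ 25.35°

25.35°


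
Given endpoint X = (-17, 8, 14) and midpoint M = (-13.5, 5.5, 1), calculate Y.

Y = 2M - X
  = (2·(-13.5) - (-17), 2·5.5 - 8, 2·1 - 14)
  = (-27 + 17, 11 - 8, 2 - 14)
  = (-10, 3, -12)

(-10, 3, -12)


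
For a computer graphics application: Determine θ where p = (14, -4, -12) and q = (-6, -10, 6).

p·q = 14·(-6) + (-4)·(-10) + (-12)·6 = -84 + 40 - 72 = -116
|p| = √(14² + (-4)² + (-12)²) = √356 ≈ 18.87
|q| = √((-6)² + (-10)² + 6²) = √172 ≈ 13.11
cos θ = (p·q)/(|p||q|) = -116/(18.87·13.11) ≈ -0.4688
θ = arccos(-0.4688) ≈ 118°

118°


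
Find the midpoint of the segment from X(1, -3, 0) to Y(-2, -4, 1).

M = ((x₁+x₂)/2, (y₁+y₂)/2, (z₁+z₂)/2)
  = ((1 - 2)/2, (-3 - 4)/2, (0 + 1)/2)
  = (-1/2, -7/2, 1/2)
  = (-0.5, -3.5, 0.5)

(-0.5, -3.5, 0.5)


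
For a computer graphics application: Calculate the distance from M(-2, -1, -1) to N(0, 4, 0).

d = √[(x₂-x₁)² + (y₂-y₁)² + (z₂-z₁)²]
  = √[2² + 5² + 1²]
  = √[4 + 25 + 1]
  = √30
  ≈ 5.477

5.477


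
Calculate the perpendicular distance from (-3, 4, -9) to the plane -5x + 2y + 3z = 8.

distance = |a·x₀ + b·y₀ + c·z₀ - d| / √(a² + b² + c²)
  = |(-5)·(-3) + 2·4 + 3·(-9) - 8| / √((-5)² + 2² + 3²)
  = |15 + 8 - 27 - 8| / √(25 + 4 + 9)
  = |-12| / √38
  = 12 / 6.164
  ≈ 1.947

1.947


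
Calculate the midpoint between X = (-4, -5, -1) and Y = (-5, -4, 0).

M = ((x₁+x₂)/2, (y₁+y₂)/2, (z₁+z₂)/2)
  = ((-4 - 5)/2, (-5 - 4)/2, (-1 + 0)/2)
  = (-9/2, -9/2, -1/2)
  = (-4.5, -4.5, -0.5)

(-4.5, -4.5, -0.5)


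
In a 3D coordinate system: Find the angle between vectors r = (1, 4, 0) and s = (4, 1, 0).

r·s = 1·4 + 4·1 + 0·0 = 4 + 4 + 0 = 8
|r| = √(1² + 4² + 0²) = √17 ≈ 4.123
|s| = √(4² + 1² + 0²) = √17 ≈ 4.123
cos θ = (r·s)/(|r||s|) = 8/(4.123·4.123) ≈ 0.4706
θ = arccos(0.4706) ≈ 61.93°

61.93°


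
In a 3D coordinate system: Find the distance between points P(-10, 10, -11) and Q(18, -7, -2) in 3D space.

d = √[(x₂-x₁)² + (y₂-y₁)² + (z₂-z₁)²]
  = √[28² + (-17)² + 9²]
  = √[784 + 289 + 81]
  = √1154
  ≈ 33.97

33.97


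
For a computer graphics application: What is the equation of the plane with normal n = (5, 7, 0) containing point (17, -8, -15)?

The plane through P with normal n = (a, b, c) satisfies n·(r - P) = 0,
i.e. ax + by + cz = a·x₀ + b·y₀ + c·z₀.
d = 5·17 + 7·(-8) + 0·(-15)
  = 85 - 56 + 0
  = 29
Equation: 5x + 7y = 29

5x + 7y = 29


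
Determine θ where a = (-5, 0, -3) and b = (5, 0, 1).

a·b = (-5)·5 + 0·0 + (-3)·1 = -25 + 0 - 3 = -28
|a| = √((-5)² + 0² + (-3)²) = √34 ≈ 5.831
|b| = √(5² + 0² + 1²) = √26 ≈ 5.099
cos θ = (a·b)/(|a||b|) = -28/(5.831·5.099) ≈ -0.9417
θ = arccos(-0.9417) ≈ 160.3°

160.3°


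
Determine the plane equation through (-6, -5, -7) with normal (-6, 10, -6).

The plane through P with normal n = (a, b, c) satisfies n·(r - P) = 0,
i.e. ax + by + cz = a·x₀ + b·y₀ + c·z₀.
d = (-6)·(-6) + 10·(-5) + (-6)·(-7)
  = 36 - 50 + 42
  = 28
Equation: -6x + 10y - 6z = 28

-6x + 10y - 6z = 28


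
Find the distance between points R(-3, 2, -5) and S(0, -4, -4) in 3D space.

d = √[(x₂-x₁)² + (y₂-y₁)² + (z₂-z₁)²]
  = √[3² + (-6)² + 1²]
  = √[9 + 36 + 1]
  = √46
  ≈ 6.782

6.782


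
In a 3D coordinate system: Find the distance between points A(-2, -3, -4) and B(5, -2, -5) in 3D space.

d = √[(x₂-x₁)² + (y₂-y₁)² + (z₂-z₁)²]
  = √[7² + 1² + (-1)²]
  = √[49 + 1 + 1]
  = √51
  ≈ 7.141

7.141


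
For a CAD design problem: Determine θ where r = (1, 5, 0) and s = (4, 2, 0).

r·s = 1·4 + 5·2 + 0·0 = 4 + 10 + 0 = 14
|r| = √(1² + 5² + 0²) = √26 ≈ 5.099
|s| = √(4² + 2² + 0²) = √20 ≈ 4.472
cos θ = (r·s)/(|r||s|) = 14/(5.099·4.472) ≈ 0.6139
θ = arccos(0.6139) ≈ 52.13°

52.13°


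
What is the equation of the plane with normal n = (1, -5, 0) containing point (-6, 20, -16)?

The plane through P with normal n = (a, b, c) satisfies n·(r - P) = 0,
i.e. ax + by + cz = a·x₀ + b·y₀ + c·z₀.
d = 1·(-6) + (-5)·20 + 0·(-16)
  = -6 - 100 + 0
  = -106
Equation: x - 5y = -106

x - 5y = -106


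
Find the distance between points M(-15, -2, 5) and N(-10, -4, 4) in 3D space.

d = √[(x₂-x₁)² + (y₂-y₁)² + (z₂-z₁)²]
  = √[5² + (-2)² + (-1)²]
  = √[25 + 4 + 1]
  = √30
  ≈ 5.477

5.477


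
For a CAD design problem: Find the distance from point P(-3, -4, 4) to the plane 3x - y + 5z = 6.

distance = |a·x₀ + b·y₀ + c·z₀ - d| / √(a² + b² + c²)
  = |3·(-3) + (-1)·(-4) + 5·4 - 6| / √(3² + (-1)² + 5²)
  = |-9 + 4 + 20 - 6| / √(9 + 1 + 25)
  = |9| / √35
  = 9 / 5.916
  ≈ 1.521

1.521


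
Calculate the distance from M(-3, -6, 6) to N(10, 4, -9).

d = √[(x₂-x₁)² + (y₂-y₁)² + (z₂-z₁)²]
  = √[13² + 10² + (-15)²]
  = √[169 + 100 + 225]
  = √494
  ≈ 22.23

22.23


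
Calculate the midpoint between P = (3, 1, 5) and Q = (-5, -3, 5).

M = ((x₁+x₂)/2, (y₁+y₂)/2, (z₁+z₂)/2)
  = ((3 - 5)/2, (1 - 3)/2, (5 + 5)/2)
  = (-2/2, -2/2, 10/2)
  = (-1, -1, 5)

(-1, -1, 5)


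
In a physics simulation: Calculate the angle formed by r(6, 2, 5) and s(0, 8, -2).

r·s = 6·0 + 2·8 + 5·(-2) = 0 + 16 - 10 = 6
|r| = √(6² + 2² + 5²) = √65 ≈ 8.062
|s| = √(0² + 8² + (-2)²) = √68 ≈ 8.246
cos θ = (r·s)/(|r||s|) = 6/(8.062·8.246) ≈ 0.09025
θ = arccos(0.09025) ≈ 84.82°

84.82°


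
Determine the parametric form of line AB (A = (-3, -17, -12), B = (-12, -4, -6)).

Direction vector d = B - A = (-12 + 3, -4 + 17, -6 + 12) = (-9, 13, 6)
Parametric form r = A + t·d:
x = -3 - 9t, y = -17 + 13t, z = -12 + 6t

x = -3 - 9t, y = -17 + 13t, z = -12 + 6t


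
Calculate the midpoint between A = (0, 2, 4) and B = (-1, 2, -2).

M = ((x₁+x₂)/2, (y₁+y₂)/2, (z₁+z₂)/2)
  = ((0 - 1)/2, (2 + 2)/2, (4 - 2)/2)
  = (-1/2, 4/2, 2/2)
  = (-0.5, 2, 1)

(-0.5, 2, 1)


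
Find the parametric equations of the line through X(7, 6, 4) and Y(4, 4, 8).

Direction vector d = Y - X = (4 - 7, 4 - 6, 8 - 4) = (-3, -2, 4)
Parametric form r = X + t·d:
x = 7 - 3t, y = 6 - 2t, z = 4 + 4t

x = 7 - 3t, y = 6 - 2t, z = 4 + 4t


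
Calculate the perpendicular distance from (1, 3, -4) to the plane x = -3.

distance = |a·x₀ + b·y₀ + c·z₀ - d| / √(a² + b² + c²)
  = |1·1 + 0·3 + 0·(-4) - (-3)| / √(1² + 0² + 0²)
  = |1 + 0 + 0 + 3| / √(1 + 0 + 0)
  = |4| / √1
  = 4 / 1
  ≈ 4

4


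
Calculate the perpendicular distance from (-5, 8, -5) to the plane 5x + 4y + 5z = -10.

distance = |a·x₀ + b·y₀ + c·z₀ - d| / √(a² + b² + c²)
  = |5·(-5) + 4·8 + 5·(-5) - (-10)| / √(5² + 4² + 5²)
  = |-25 + 32 - 25 + 10| / √(25 + 16 + 25)
  = |-8| / √66
  = 8 / 8.124
  ≈ 0.9847

0.9847


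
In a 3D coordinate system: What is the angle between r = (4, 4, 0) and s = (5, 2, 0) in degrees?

r·s = 4·5 + 4·2 + 0·0 = 20 + 8 + 0 = 28
|r| = √(4² + 4² + 0²) = √32 ≈ 5.657
|s| = √(5² + 2² + 0²) = √29 ≈ 5.385
cos θ = (r·s)/(|r||s|) = 28/(5.657·5.385) ≈ 0.9191
θ = arccos(0.9191) ≈ 23.2°

23.2°


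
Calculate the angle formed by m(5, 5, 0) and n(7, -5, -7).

m·n = 5·7 + 5·(-5) + 0·(-7) = 35 - 25 + 0 = 10
|m| = √(5² + 5² + 0²) = √50 ≈ 7.071
|n| = √(7² + (-5)² + (-7)²) = √123 ≈ 11.09
cos θ = (m·n)/(|m||n|) = 10/(7.071·11.09) ≈ 0.1275
θ = arccos(0.1275) ≈ 82.67°

82.67°


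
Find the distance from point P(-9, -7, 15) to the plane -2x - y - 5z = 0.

distance = |a·x₀ + b·y₀ + c·z₀ - d| / √(a² + b² + c²)
  = |(-2)·(-9) + (-1)·(-7) + (-5)·15 - 0| / √((-2)² + (-1)² + (-5)²)
  = |18 + 7 - 75 + 0| / √(4 + 1 + 25)
  = |-50| / √30
  = 50 / 5.477
  ≈ 9.129

9.129


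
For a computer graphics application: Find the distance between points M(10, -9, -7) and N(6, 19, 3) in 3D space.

d = √[(x₂-x₁)² + (y₂-y₁)² + (z₂-z₁)²]
  = √[(-4)² + 28² + 10²]
  = √[16 + 784 + 100]
  = √900
  ≈ 30

30


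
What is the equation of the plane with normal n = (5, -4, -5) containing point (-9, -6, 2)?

The plane through P with normal n = (a, b, c) satisfies n·(r - P) = 0,
i.e. ax + by + cz = a·x₀ + b·y₀ + c·z₀.
d = 5·(-9) + (-4)·(-6) + (-5)·2
  = -45 + 24 - 10
  = -31
Equation: 5x - 4y - 5z = -31

5x - 4y - 5z = -31


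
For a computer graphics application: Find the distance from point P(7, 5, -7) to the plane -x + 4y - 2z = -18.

distance = |a·x₀ + b·y₀ + c·z₀ - d| / √(a² + b² + c²)
  = |(-1)·7 + 4·5 + (-2)·(-7) - (-18)| / √((-1)² + 4² + (-2)²)
  = |-7 + 20 + 14 + 18| / √(1 + 16 + 4)
  = |45| / √21
  = 45 / 4.583
  ≈ 9.82

9.82


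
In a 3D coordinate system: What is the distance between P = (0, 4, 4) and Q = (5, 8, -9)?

d = √[(x₂-x₁)² + (y₂-y₁)² + (z₂-z₁)²]
  = √[5² + 4² + (-13)²]
  = √[25 + 16 + 169]
  = √210
  ≈ 14.49

14.49


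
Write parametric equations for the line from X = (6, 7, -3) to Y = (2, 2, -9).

Direction vector d = Y - X = (2 - 6, 2 - 7, -9 + 3) = (-4, -5, -6)
Parametric form r = X + t·d:
x = 6 - 4t, y = 7 - 5t, z = -3 - 6t

x = 6 - 4t, y = 7 - 5t, z = -3 - 6t


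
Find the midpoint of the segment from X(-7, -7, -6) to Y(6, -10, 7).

M = ((x₁+x₂)/2, (y₁+y₂)/2, (z₁+z₂)/2)
  = ((-7 + 6)/2, (-7 - 10)/2, (-6 + 7)/2)
  = (-1/2, -17/2, 1/2)
  = (-0.5, -8.5, 0.5)

(-0.5, -8.5, 0.5)


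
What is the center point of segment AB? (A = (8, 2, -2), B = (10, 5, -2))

M = ((x₁+x₂)/2, (y₁+y₂)/2, (z₁+z₂)/2)
  = ((8 + 10)/2, (2 + 5)/2, (-2 - 2)/2)
  = (18/2, 7/2, -4/2)
  = (9, 3.5, -2)

(9, 3.5, -2)


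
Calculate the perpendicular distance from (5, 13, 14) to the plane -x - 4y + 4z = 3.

distance = |a·x₀ + b·y₀ + c·z₀ - d| / √(a² + b² + c²)
  = |(-1)·5 + (-4)·13 + 4·14 - 3| / √((-1)² + (-4)² + 4²)
  = |-5 - 52 + 56 - 3| / √(1 + 16 + 16)
  = |-4| / √33
  = 4 / 5.745
  ≈ 0.6963

0.6963


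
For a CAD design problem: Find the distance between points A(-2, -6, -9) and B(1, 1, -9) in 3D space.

d = √[(x₂-x₁)² + (y₂-y₁)² + (z₂-z₁)²]
  = √[3² + 7² + 0²]
  = √[9 + 49 + 0]
  = √58
  ≈ 7.616

7.616


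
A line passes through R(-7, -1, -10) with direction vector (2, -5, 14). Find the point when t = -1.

P(t) = R + t·d
  = (-7 + 2·(-1), -1 + (-5)·(-1), -10 + 14·(-1))
  = (-7 - 2, -1 + 5, -10 - 14)
  = (-9, 4, -24)

(-9, 4, -24)


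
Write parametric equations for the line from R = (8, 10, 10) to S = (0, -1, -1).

Direction vector d = S - R = (0 - 8, -1 - 10, -1 - 10) = (-8, -11, -11)
Parametric form r = R + t·d:
x = 8 - 8t, y = 10 - 11t, z = 10 - 11t

x = 8 - 8t, y = 10 - 11t, z = 10 - 11t


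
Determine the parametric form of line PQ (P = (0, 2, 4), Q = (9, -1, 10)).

Direction vector d = Q - P = (9 + 0, -1 - 2, 10 - 4) = (9, -3, 6)
Parametric form r = P + t·d:
x = 0 + 9t, y = 2 - 3t, z = 4 + 6t

x = 0 + 9t, y = 2 - 3t, z = 4 + 6t


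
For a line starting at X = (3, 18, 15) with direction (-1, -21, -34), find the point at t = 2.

P(t) = X + t·d
  = (3 + (-1)·2, 18 + (-21)·2, 15 + (-34)·2)
  = (3 - 2, 18 - 42, 15 - 68)
  = (1, -24, -53)

(1, -24, -53)


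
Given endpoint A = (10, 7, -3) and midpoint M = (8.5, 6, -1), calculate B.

B = 2M - A
  = (2·8.5 - 10, 2·6 - 7, 2·(-1) - (-3))
  = (17 - 10, 12 - 7, -2 + 3)
  = (7, 5, 1)

(7, 5, 1)


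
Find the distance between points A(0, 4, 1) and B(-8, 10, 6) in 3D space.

d = √[(x₂-x₁)² + (y₂-y₁)² + (z₂-z₁)²]
  = √[(-8)² + 6² + 5²]
  = √[64 + 36 + 25]
  = √125
  ≈ 11.18

11.18


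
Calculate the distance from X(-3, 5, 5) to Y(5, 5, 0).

d = √[(x₂-x₁)² + (y₂-y₁)² + (z₂-z₁)²]
  = √[8² + 0² + (-5)²]
  = √[64 + 0 + 25]
  = √89
  ≈ 9.434

9.434


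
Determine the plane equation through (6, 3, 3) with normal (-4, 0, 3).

The plane through P with normal n = (a, b, c) satisfies n·(r - P) = 0,
i.e. ax + by + cz = a·x₀ + b·y₀ + c·z₀.
d = (-4)·6 + 0·3 + 3·3
  = -24 + 0 + 9
  = -15
Equation: -4x + 3z = -15

-4x + 3z = -15


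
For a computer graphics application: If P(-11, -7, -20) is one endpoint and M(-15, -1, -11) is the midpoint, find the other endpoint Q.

Q = 2M - P
  = (2·(-15) - (-11), 2·(-1) - (-7), 2·(-11) - (-20))
  = (-30 + 11, -2 + 7, -22 + 20)
  = (-19, 5, -2)

(-19, 5, -2)


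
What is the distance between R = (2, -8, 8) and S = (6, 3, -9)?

d = √[(x₂-x₁)² + (y₂-y₁)² + (z₂-z₁)²]
  = √[4² + 11² + (-17)²]
  = √[16 + 121 + 289]
  = √426
  ≈ 20.64

20.64


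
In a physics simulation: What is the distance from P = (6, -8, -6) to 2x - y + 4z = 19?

distance = |a·x₀ + b·y₀ + c·z₀ - d| / √(a² + b² + c²)
  = |2·6 + (-1)·(-8) + 4·(-6) - 19| / √(2² + (-1)² + 4²)
  = |12 + 8 - 24 - 19| / √(4 + 1 + 16)
  = |-23| / √21
  = 23 / 4.583
  ≈ 5.019

5.019


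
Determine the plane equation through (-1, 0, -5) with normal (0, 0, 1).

The plane through P with normal n = (a, b, c) satisfies n·(r - P) = 0,
i.e. ax + by + cz = a·x₀ + b·y₀ + c·z₀.
d = 0·(-1) + 0·0 + 1·(-5)
  = 0 + 0 - 5
  = -5
Equation: z = -5

z = -5


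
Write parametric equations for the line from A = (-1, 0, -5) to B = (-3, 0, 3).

Direction vector d = B - A = (-3 + 1, 0 + 0, 3 + 5) = (-2, 0, 8)
Parametric form r = A + t·d:
x = -1 - 2t, y = 0, z = -5 + 8t

x = -1 - 2t, y = 0, z = -5 + 8t


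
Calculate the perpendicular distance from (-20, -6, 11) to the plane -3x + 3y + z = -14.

distance = |a·x₀ + b·y₀ + c·z₀ - d| / √(a² + b² + c²)
  = |(-3)·(-20) + 3·(-6) + 1·11 - (-14)| / √((-3)² + 3² + 1²)
  = |60 - 18 + 11 + 14| / √(9 + 9 + 1)
  = |67| / √19
  = 67 / 4.359
  ≈ 15.37

15.37


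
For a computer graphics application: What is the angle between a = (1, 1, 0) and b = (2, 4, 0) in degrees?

a·b = 1·2 + 1·4 + 0·0 = 2 + 4 + 0 = 6
|a| = √(1² + 1² + 0²) = √2 ≈ 1.414
|b| = √(2² + 4² + 0²) = √20 ≈ 4.472
cos θ = (a·b)/(|a||b|) = 6/(1.414·4.472) ≈ 0.9487
θ = arccos(0.9487) ≈ 18.43°

18.43°


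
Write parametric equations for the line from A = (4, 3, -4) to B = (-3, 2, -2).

Direction vector d = B - A = (-3 - 4, 2 - 3, -2 + 4) = (-7, -1, 2)
Parametric form r = A + t·d:
x = 4 - 7t, y = 3 - t, z = -4 + 2t

x = 4 - 7t, y = 3 - t, z = -4 + 2t


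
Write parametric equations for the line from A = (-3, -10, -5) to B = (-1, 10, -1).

Direction vector d = B - A = (-1 + 3, 10 + 10, -1 + 5) = (2, 20, 4)
Parametric form r = A + t·d:
x = -3 + 2t, y = -10 + 20t, z = -5 + 4t

x = -3 + 2t, y = -10 + 20t, z = -5 + 4t


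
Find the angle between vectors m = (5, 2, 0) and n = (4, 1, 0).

m·n = 5·4 + 2·1 + 0·0 = 20 + 2 + 0 = 22
|m| = √(5² + 2² + 0²) = √29 ≈ 5.385
|n| = √(4² + 1² + 0²) = √17 ≈ 4.123
cos θ = (m·n)/(|m||n|) = 22/(5.385·4.123) ≈ 0.9908
θ = arccos(0.9908) ≈ 7.765°

7.765°


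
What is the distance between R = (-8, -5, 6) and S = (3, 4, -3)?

d = √[(x₂-x₁)² + (y₂-y₁)² + (z₂-z₁)²]
  = √[11² + 9² + (-9)²]
  = √[121 + 81 + 81]
  = √283
  ≈ 16.82

16.82


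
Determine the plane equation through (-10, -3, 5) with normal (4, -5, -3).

The plane through P with normal n = (a, b, c) satisfies n·(r - P) = 0,
i.e. ax + by + cz = a·x₀ + b·y₀ + c·z₀.
d = 4·(-10) + (-5)·(-3) + (-3)·5
  = -40 + 15 - 15
  = -40
Equation: 4x - 5y - 3z = -40

4x - 5y - 3z = -40


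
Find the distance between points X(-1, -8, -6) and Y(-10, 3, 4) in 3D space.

d = √[(x₂-x₁)² + (y₂-y₁)² + (z₂-z₁)²]
  = √[(-9)² + 11² + 10²]
  = √[81 + 121 + 100]
  = √302
  ≈ 17.38

17.38


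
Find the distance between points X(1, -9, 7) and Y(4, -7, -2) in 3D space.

d = √[(x₂-x₁)² + (y₂-y₁)² + (z₂-z₁)²]
  = √[3² + 2² + (-9)²]
  = √[9 + 4 + 81]
  = √94
  ≈ 9.695

9.695


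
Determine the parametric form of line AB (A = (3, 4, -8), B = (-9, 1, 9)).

Direction vector d = B - A = (-9 - 3, 1 - 4, 9 + 8) = (-12, -3, 17)
Parametric form r = A + t·d:
x = 3 - 12t, y = 4 - 3t, z = -8 + 17t

x = 3 - 12t, y = 4 - 3t, z = -8 + 17t


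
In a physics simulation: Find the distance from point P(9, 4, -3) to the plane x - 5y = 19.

distance = |a·x₀ + b·y₀ + c·z₀ - d| / √(a² + b² + c²)
  = |1·9 + (-5)·4 + 0·(-3) - 19| / √(1² + (-5)² + 0²)
  = |9 - 20 + 0 - 19| / √(1 + 25 + 0)
  = |-30| / √26
  = 30 / 5.099
  ≈ 5.883

5.883


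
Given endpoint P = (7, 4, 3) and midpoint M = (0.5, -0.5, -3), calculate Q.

Q = 2M - P
  = (2·0.5 - 7, 2·(-0.5) - 4, 2·(-3) - 3)
  = (1 - 7, -1 - 4, -6 - 3)
  = (-6, -5, -9)

(-6, -5, -9)


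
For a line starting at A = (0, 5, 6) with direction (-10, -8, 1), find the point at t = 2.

P(t) = A + t·d
  = (0 + (-10)·2, 5 + (-8)·2, 6 + 1·2)
  = (0 - 20, 5 - 16, 6 + 2)
  = (-20, -11, 8)

(-20, -11, 8)


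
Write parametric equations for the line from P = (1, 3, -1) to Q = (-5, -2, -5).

Direction vector d = Q - P = (-5 - 1, -2 - 3, -5 + 1) = (-6, -5, -4)
Parametric form r = P + t·d:
x = 1 - 6t, y = 3 - 5t, z = -1 - 4t

x = 1 - 6t, y = 3 - 5t, z = -1 - 4t


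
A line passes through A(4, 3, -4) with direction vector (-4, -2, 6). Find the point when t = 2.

P(t) = A + t·d
  = (4 + (-4)·2, 3 + (-2)·2, -4 + 6·2)
  = (4 - 8, 3 - 4, -4 + 12)
  = (-4, -1, 8)

(-4, -1, 8)


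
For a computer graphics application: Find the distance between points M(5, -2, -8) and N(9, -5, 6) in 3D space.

d = √[(x₂-x₁)² + (y₂-y₁)² + (z₂-z₁)²]
  = √[4² + (-3)² + 14²]
  = √[16 + 9 + 196]
  = √221
  ≈ 14.87

14.87


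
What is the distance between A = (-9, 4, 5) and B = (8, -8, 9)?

d = √[(x₂-x₁)² + (y₂-y₁)² + (z₂-z₁)²]
  = √[17² + (-12)² + 4²]
  = √[289 + 144 + 16]
  = √449
  ≈ 21.19

21.19


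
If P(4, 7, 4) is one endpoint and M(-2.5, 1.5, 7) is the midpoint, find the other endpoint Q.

Q = 2M - P
  = (2·(-2.5) - 4, 2·1.5 - 7, 2·7 - 4)
  = (-5 - 4, 3 - 7, 14 - 4)
  = (-9, -4, 10)

(-9, -4, 10)


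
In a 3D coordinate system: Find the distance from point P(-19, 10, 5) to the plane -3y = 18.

distance = |a·x₀ + b·y₀ + c·z₀ - d| / √(a² + b² + c²)
  = |0·(-19) + (-3)·10 + 0·5 - 18| / √(0² + (-3)² + 0²)
  = |0 - 30 + 0 - 18| / √(0 + 9 + 0)
  = |-48| / √9
  = 48 / 3
  ≈ 16

16


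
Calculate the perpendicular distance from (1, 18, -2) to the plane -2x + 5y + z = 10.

distance = |a·x₀ + b·y₀ + c·z₀ - d| / √(a² + b² + c²)
  = |(-2)·1 + 5·18 + 1·(-2) - 10| / √((-2)² + 5² + 1²)
  = |-2 + 90 - 2 - 10| / √(4 + 25 + 1)
  = |76| / √30
  = 76 / 5.477
  ≈ 13.88

13.88


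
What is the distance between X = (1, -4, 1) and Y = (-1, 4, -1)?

d = √[(x₂-x₁)² + (y₂-y₁)² + (z₂-z₁)²]
  = √[(-2)² + 8² + (-2)²]
  = √[4 + 64 + 4]
  = √72
  ≈ 8.485

8.485


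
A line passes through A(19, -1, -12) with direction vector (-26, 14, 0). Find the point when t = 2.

P(t) = A + t·d
  = (19 + (-26)·2, -1 + 14·2, -12 + 0·2)
  = (19 - 52, -1 + 28, -12 + 0)
  = (-33, 27, -12)

(-33, 27, -12)


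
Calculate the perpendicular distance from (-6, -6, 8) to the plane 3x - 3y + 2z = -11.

distance = |a·x₀ + b·y₀ + c·z₀ - d| / √(a² + b² + c²)
  = |3·(-6) + (-3)·(-6) + 2·8 - (-11)| / √(3² + (-3)² + 2²)
  = |-18 + 18 + 16 + 11| / √(9 + 9 + 4)
  = |27| / √22
  = 27 / 4.69
  ≈ 5.756

5.756


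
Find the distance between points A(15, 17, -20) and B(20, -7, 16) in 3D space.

d = √[(x₂-x₁)² + (y₂-y₁)² + (z₂-z₁)²]
  = √[5² + (-24)² + 36²]
  = √[25 + 576 + 1296]
  = √1897
  ≈ 43.55

43.55


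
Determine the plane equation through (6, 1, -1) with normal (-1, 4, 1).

The plane through P with normal n = (a, b, c) satisfies n·(r - P) = 0,
i.e. ax + by + cz = a·x₀ + b·y₀ + c·z₀.
d = (-1)·6 + 4·1 + 1·(-1)
  = -6 + 4 - 1
  = -3
Equation: -x + 4y + z = -3

-x + 4y + z = -3


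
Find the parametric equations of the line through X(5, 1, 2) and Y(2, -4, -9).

Direction vector d = Y - X = (2 - 5, -4 - 1, -9 - 2) = (-3, -5, -11)
Parametric form r = X + t·d:
x = 5 - 3t, y = 1 - 5t, z = 2 - 11t

x = 5 - 3t, y = 1 - 5t, z = 2 - 11t


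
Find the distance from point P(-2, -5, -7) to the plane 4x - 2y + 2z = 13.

distance = |a·x₀ + b·y₀ + c·z₀ - d| / √(a² + b² + c²)
  = |4·(-2) + (-2)·(-5) + 2·(-7) - 13| / √(4² + (-2)² + 2²)
  = |-8 + 10 - 14 - 13| / √(16 + 4 + 4)
  = |-25| / √24
  = 25 / 4.899
  ≈ 5.103

5.103


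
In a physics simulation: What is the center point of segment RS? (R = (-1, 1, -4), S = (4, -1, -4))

M = ((x₁+x₂)/2, (y₁+y₂)/2, (z₁+z₂)/2)
  = ((-1 + 4)/2, (1 - 1)/2, (-4 - 4)/2)
  = (3/2, 0/2, -8/2)
  = (1.5, 0, -4)

(1.5, 0, -4)


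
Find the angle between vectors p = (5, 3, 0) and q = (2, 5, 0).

p·q = 5·2 + 3·5 + 0·0 = 10 + 15 + 0 = 25
|p| = √(5² + 3² + 0²) = √34 ≈ 5.831
|q| = √(2² + 5² + 0²) = √29 ≈ 5.385
cos θ = (p·q)/(|p||q|) = 25/(5.831·5.385) ≈ 0.7962
θ = arccos(0.7962) ≈ 37.23°

37.23°


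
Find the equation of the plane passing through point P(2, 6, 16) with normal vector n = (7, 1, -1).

The plane through P with normal n = (a, b, c) satisfies n·(r - P) = 0,
i.e. ax + by + cz = a·x₀ + b·y₀ + c·z₀.
d = 7·2 + 1·6 + (-1)·16
  = 14 + 6 - 16
  = 4
Equation: 7x + y - z = 4

7x + y - z = 4


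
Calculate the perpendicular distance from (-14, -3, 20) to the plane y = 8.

distance = |a·x₀ + b·y₀ + c·z₀ - d| / √(a² + b² + c²)
  = |0·(-14) + 1·(-3) + 0·20 - 8| / √(0² + 1² + 0²)
  = |0 - 3 + 0 - 8| / √(0 + 1 + 0)
  = |-11| / √1
  = 11 / 1
  ≈ 11

11


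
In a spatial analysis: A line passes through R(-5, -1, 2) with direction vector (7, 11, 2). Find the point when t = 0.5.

P(t) = R + t·d
  = (-5 + 7·0.5, -1 + 11·0.5, 2 + 2·0.5)
  = (-5 + 3.5, -1 + 5.5, 2 + 1)
  = (-1.5, 4.5, 3)

(-1.5, 4.5, 3)


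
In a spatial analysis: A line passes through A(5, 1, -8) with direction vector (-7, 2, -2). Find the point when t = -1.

P(t) = A + t·d
  = (5 + (-7)·(-1), 1 + 2·(-1), -8 + (-2)·(-1))
  = (5 + 7, 1 - 2, -8 + 2)
  = (12, -1, -6)

(12, -1, -6)


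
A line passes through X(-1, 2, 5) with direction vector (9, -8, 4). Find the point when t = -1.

P(t) = X + t·d
  = (-1 + 9·(-1), 2 + (-8)·(-1), 5 + 4·(-1))
  = (-1 - 9, 2 + 8, 5 - 4)
  = (-10, 10, 1)

(-10, 10, 1)


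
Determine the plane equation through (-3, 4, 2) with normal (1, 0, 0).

The plane through P with normal n = (a, b, c) satisfies n·(r - P) = 0,
i.e. ax + by + cz = a·x₀ + b·y₀ + c·z₀.
d = 1·(-3) + 0·4 + 0·2
  = -3 + 0 + 0
  = -3
Equation: x = -3

x = -3


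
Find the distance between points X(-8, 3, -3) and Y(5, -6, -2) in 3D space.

d = √[(x₂-x₁)² + (y₂-y₁)² + (z₂-z₁)²]
  = √[13² + (-9)² + 1²]
  = √[169 + 81 + 1]
  = √251
  ≈ 15.84

15.84


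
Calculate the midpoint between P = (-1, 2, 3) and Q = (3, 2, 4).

M = ((x₁+x₂)/2, (y₁+y₂)/2, (z₁+z₂)/2)
  = ((-1 + 3)/2, (2 + 2)/2, (3 + 4)/2)
  = (2/2, 4/2, 7/2)
  = (1, 2, 3.5)

(1, 2, 3.5)


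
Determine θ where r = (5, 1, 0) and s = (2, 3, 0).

r·s = 5·2 + 1·3 + 0·0 = 10 + 3 + 0 = 13
|r| = √(5² + 1² + 0²) = √26 ≈ 5.099
|s| = √(2² + 3² + 0²) = √13 ≈ 3.606
cos θ = (r·s)/(|r||s|) = 13/(5.099·3.606) ≈ 0.7071
θ = arccos(0.7071) ≈ 45°

45°


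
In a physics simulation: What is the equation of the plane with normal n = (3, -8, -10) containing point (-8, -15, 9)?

The plane through P with normal n = (a, b, c) satisfies n·(r - P) = 0,
i.e. ax + by + cz = a·x₀ + b·y₀ + c·z₀.
d = 3·(-8) + (-8)·(-15) + (-10)·9
  = -24 + 120 - 90
  = 6
Equation: 3x - 8y - 10z = 6

3x - 8y - 10z = 6


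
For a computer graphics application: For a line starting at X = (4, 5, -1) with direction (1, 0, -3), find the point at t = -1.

P(t) = X + t·d
  = (4 + 1·(-1), 5 + 0·(-1), -1 + (-3)·(-1))
  = (4 - 1, 5 + 0, -1 + 3)
  = (3, 5, 2)

(3, 5, 2)


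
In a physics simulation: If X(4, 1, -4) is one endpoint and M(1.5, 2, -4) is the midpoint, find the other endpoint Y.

Y = 2M - X
  = (2·1.5 - 4, 2·2 - 1, 2·(-4) - (-4))
  = (3 - 4, 4 - 1, -8 + 4)
  = (-1, 3, -4)

(-1, 3, -4)


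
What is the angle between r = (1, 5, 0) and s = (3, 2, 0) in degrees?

r·s = 1·3 + 5·2 + 0·0 = 3 + 10 + 0 = 13
|r| = √(1² + 5² + 0²) = √26 ≈ 5.099
|s| = √(3² + 2² + 0²) = √13 ≈ 3.606
cos θ = (r·s)/(|r||s|) = 13/(5.099·3.606) ≈ 0.7071
θ = arccos(0.7071) ≈ 45°

45°


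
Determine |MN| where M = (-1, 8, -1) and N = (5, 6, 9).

d = √[(x₂-x₁)² + (y₂-y₁)² + (z₂-z₁)²]
  = √[6² + (-2)² + 10²]
  = √[36 + 4 + 100]
  = √140
  ≈ 11.83

11.83


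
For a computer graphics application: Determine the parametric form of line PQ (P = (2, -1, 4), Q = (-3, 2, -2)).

Direction vector d = Q - P = (-3 - 2, 2 + 1, -2 - 4) = (-5, 3, -6)
Parametric form r = P + t·d:
x = 2 - 5t, y = -1 + 3t, z = 4 - 6t

x = 2 - 5t, y = -1 + 3t, z = 4 - 6t


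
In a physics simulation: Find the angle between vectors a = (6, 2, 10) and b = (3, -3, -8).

a·b = 6·3 + 2·(-3) + 10·(-8) = 18 - 6 - 80 = -68
|a| = √(6² + 2² + 10²) = √140 ≈ 11.83
|b| = √(3² + (-3)² + (-8)²) = √82 ≈ 9.055
cos θ = (a·b)/(|a||b|) = -68/(11.83·9.055) ≈ -0.6347
θ = arccos(-0.6347) ≈ 129.4°

129.4°


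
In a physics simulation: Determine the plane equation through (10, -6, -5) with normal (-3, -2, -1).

The plane through P with normal n = (a, b, c) satisfies n·(r - P) = 0,
i.e. ax + by + cz = a·x₀ + b·y₀ + c·z₀.
d = (-3)·10 + (-2)·(-6) + (-1)·(-5)
  = -30 + 12 + 5
  = -13
Equation: -3x - 2y - z = -13

-3x - 2y - z = -13


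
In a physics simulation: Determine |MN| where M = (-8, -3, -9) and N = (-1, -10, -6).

d = √[(x₂-x₁)² + (y₂-y₁)² + (z₂-z₁)²]
  = √[7² + (-7)² + 3²]
  = √[49 + 49 + 9]
  = √107
  ≈ 10.34

10.34


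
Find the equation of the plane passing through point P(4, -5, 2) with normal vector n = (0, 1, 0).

The plane through P with normal n = (a, b, c) satisfies n·(r - P) = 0,
i.e. ax + by + cz = a·x₀ + b·y₀ + c·z₀.
d = 0·4 + 1·(-5) + 0·2
  = 0 - 5 + 0
  = -5
Equation: y = -5

y = -5


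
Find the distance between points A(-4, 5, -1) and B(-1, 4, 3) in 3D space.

d = √[(x₂-x₁)² + (y₂-y₁)² + (z₂-z₁)²]
  = √[3² + (-1)² + 4²]
  = √[9 + 1 + 16]
  = √26
  ≈ 5.099

5.099


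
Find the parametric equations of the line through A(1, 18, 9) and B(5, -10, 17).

Direction vector d = B - A = (5 - 1, -10 - 18, 17 - 9) = (4, -28, 8)
Parametric form r = A + t·d:
x = 1 + 4t, y = 18 - 28t, z = 9 + 8t

x = 1 + 4t, y = 18 - 28t, z = 9 + 8t


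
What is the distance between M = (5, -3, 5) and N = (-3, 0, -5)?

d = √[(x₂-x₁)² + (y₂-y₁)² + (z₂-z₁)²]
  = √[(-8)² + 3² + (-10)²]
  = √[64 + 9 + 100]
  = √173
  ≈ 13.15

13.15


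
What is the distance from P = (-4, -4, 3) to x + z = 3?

distance = |a·x₀ + b·y₀ + c·z₀ - d| / √(a² + b² + c²)
  = |1·(-4) + 0·(-4) + 1·3 - 3| / √(1² + 0² + 1²)
  = |-4 + 0 + 3 - 3| / √(1 + 0 + 1)
  = |-4| / √2
  = 4 / 1.414
  ≈ 2.828

2.828


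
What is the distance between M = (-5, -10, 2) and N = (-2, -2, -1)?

d = √[(x₂-x₁)² + (y₂-y₁)² + (z₂-z₁)²]
  = √[3² + 8² + (-3)²]
  = √[9 + 64 + 9]
  = √82
  ≈ 9.055

9.055


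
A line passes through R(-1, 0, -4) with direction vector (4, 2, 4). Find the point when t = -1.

P(t) = R + t·d
  = (-1 + 4·(-1), 0 + 2·(-1), -4 + 4·(-1))
  = (-1 - 4, 0 - 2, -4 - 4)
  = (-5, -2, -8)

(-5, -2, -8)


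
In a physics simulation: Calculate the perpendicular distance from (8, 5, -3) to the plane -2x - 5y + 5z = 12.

distance = |a·x₀ + b·y₀ + c·z₀ - d| / √(a² + b² + c²)
  = |(-2)·8 + (-5)·5 + 5·(-3) - 12| / √((-2)² + (-5)² + 5²)
  = |-16 - 25 - 15 - 12| / √(4 + 25 + 25)
  = |-68| / √54
  = 68 / 7.348
  ≈ 9.254

9.254


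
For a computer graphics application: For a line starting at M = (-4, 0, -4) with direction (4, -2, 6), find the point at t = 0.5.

P(t) = M + t·d
  = (-4 + 4·0.5, 0 + (-2)·0.5, -4 + 6·0.5)
  = (-4 + 2, 0 - 1, -4 + 3)
  = (-2, -1, -1)

(-2, -1, -1)


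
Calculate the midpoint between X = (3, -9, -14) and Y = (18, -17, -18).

M = ((x₁+x₂)/2, (y₁+y₂)/2, (z₁+z₂)/2)
  = ((3 + 18)/2, (-9 - 17)/2, (-14 - 18)/2)
  = (21/2, -26/2, -32/2)
  = (10.5, -13, -16)

(10.5, -13, -16)


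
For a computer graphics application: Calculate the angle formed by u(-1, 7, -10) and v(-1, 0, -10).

u·v = (-1)·(-1) + 7·0 + (-10)·(-10) = 1 + 0 + 100 = 101
|u| = √((-1)² + 7² + (-10)²) = √150 ≈ 12.25
|v| = √((-1)² + 0² + (-10)²) = √101 ≈ 10.05
cos θ = (u·v)/(|u||v|) = 101/(12.25·10.05) ≈ 0.8206
θ = arccos(0.8206) ≈ 34.86°

34.86°


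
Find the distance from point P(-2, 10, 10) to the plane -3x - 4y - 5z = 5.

distance = |a·x₀ + b·y₀ + c·z₀ - d| / √(a² + b² + c²)
  = |(-3)·(-2) + (-4)·10 + (-5)·10 - 5| / √((-3)² + (-4)² + (-5)²)
  = |6 - 40 - 50 - 5| / √(9 + 16 + 25)
  = |-89| / √50
  = 89 / 7.071
  ≈ 12.59

12.59


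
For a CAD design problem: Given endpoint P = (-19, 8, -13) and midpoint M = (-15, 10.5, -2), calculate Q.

Q = 2M - P
  = (2·(-15) - (-19), 2·10.5 - 8, 2·(-2) - (-13))
  = (-30 + 19, 21 - 8, -4 + 13)
  = (-11, 13, 9)

(-11, 13, 9)


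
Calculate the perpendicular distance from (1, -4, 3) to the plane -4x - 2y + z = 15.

distance = |a·x₀ + b·y₀ + c·z₀ - d| / √(a² + b² + c²)
  = |(-4)·1 + (-2)·(-4) + 1·3 - 15| / √((-4)² + (-2)² + 1²)
  = |-4 + 8 + 3 - 15| / √(16 + 4 + 1)
  = |-8| / √21
  = 8 / 4.583
  ≈ 1.746

1.746


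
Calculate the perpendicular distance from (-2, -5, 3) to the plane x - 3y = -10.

distance = |a·x₀ + b·y₀ + c·z₀ - d| / √(a² + b² + c²)
  = |1·(-2) + (-3)·(-5) + 0·3 - (-10)| / √(1² + (-3)² + 0²)
  = |-2 + 15 + 0 + 10| / √(1 + 9 + 0)
  = |23| / √10
  = 23 / 3.162
  ≈ 7.273

7.273


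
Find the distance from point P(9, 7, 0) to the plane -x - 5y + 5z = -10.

distance = |a·x₀ + b·y₀ + c·z₀ - d| / √(a² + b² + c²)
  = |(-1)·9 + (-5)·7 + 5·0 - (-10)| / √((-1)² + (-5)² + 5²)
  = |-9 - 35 + 0 + 10| / √(1 + 25 + 25)
  = |-34| / √51
  = 34 / 7.141
  ≈ 4.761

4.761


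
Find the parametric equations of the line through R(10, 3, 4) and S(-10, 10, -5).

Direction vector d = S - R = (-10 - 10, 10 - 3, -5 - 4) = (-20, 7, -9)
Parametric form r = R + t·d:
x = 10 - 20t, y = 3 + 7t, z = 4 - 9t

x = 10 - 20t, y = 3 + 7t, z = 4 - 9t


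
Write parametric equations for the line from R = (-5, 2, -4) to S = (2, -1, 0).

Direction vector d = S - R = (2 + 5, -1 - 2, 0 + 4) = (7, -3, 4)
Parametric form r = R + t·d:
x = -5 + 7t, y = 2 - 3t, z = -4 + 4t

x = -5 + 7t, y = 2 - 3t, z = -4 + 4t


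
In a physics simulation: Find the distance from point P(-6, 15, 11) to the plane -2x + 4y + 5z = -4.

distance = |a·x₀ + b·y₀ + c·z₀ - d| / √(a² + b² + c²)
  = |(-2)·(-6) + 4·15 + 5·11 - (-4)| / √((-2)² + 4² + 5²)
  = |12 + 60 + 55 + 4| / √(4 + 16 + 25)
  = |131| / √45
  = 131 / 6.708
  ≈ 19.53

19.53


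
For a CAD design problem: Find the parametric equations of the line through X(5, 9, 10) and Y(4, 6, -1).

Direction vector d = Y - X = (4 - 5, 6 - 9, -1 - 10) = (-1, -3, -11)
Parametric form r = X + t·d:
x = 5 - t, y = 9 - 3t, z = 10 - 11t

x = 5 - t, y = 9 - 3t, z = 10 - 11t


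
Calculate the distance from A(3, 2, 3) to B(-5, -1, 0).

d = √[(x₂-x₁)² + (y₂-y₁)² + (z₂-z₁)²]
  = √[(-8)² + (-3)² + (-3)²]
  = √[64 + 9 + 9]
  = √82
  ≈ 9.055

9.055


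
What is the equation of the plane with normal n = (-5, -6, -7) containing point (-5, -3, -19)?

The plane through P with normal n = (a, b, c) satisfies n·(r - P) = 0,
i.e. ax + by + cz = a·x₀ + b·y₀ + c·z₀.
d = (-5)·(-5) + (-6)·(-3) + (-7)·(-19)
  = 25 + 18 + 133
  = 176
Equation: -5x - 6y - 7z = 176

-5x - 6y - 7z = 176


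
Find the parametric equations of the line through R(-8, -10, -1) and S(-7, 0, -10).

Direction vector d = S - R = (-7 + 8, 0 + 10, -10 + 1) = (1, 10, -9)
Parametric form r = R + t·d:
x = -8 + t, y = -10 + 10t, z = -1 - 9t

x = -8 + t, y = -10 + 10t, z = -1 - 9t


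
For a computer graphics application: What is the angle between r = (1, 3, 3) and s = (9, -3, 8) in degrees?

r·s = 1·9 + 3·(-3) + 3·8 = 9 - 9 + 24 = 24
|r| = √(1² + 3² + 3²) = √19 ≈ 4.359
|s| = √(9² + (-3)² + 8²) = √154 ≈ 12.41
cos θ = (r·s)/(|r||s|) = 24/(4.359·12.41) ≈ 0.4437
θ = arccos(0.4437) ≈ 63.66°

63.66°


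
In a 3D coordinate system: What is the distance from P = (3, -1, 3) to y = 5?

distance = |a·x₀ + b·y₀ + c·z₀ - d| / √(a² + b² + c²)
  = |0·3 + 1·(-1) + 0·3 - 5| / √(0² + 1² + 0²)
  = |0 - 1 + 0 - 5| / √(0 + 1 + 0)
  = |-6| / √1
  = 6 / 1
  ≈ 6

6


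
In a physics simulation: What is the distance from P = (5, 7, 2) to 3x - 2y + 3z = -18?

distance = |a·x₀ + b·y₀ + c·z₀ - d| / √(a² + b² + c²)
  = |3·5 + (-2)·7 + 3·2 - (-18)| / √(3² + (-2)² + 3²)
  = |15 - 14 + 6 + 18| / √(9 + 4 + 9)
  = |25| / √22
  = 25 / 4.69
  ≈ 5.33

5.33


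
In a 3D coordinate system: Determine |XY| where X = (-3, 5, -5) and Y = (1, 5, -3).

d = √[(x₂-x₁)² + (y₂-y₁)² + (z₂-z₁)²]
  = √[4² + 0² + 2²]
  = √[16 + 0 + 4]
  = √20
  ≈ 4.472

4.472


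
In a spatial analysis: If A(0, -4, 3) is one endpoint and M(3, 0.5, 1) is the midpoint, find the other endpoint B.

B = 2M - A
  = (2·3 - 0, 2·0.5 - (-4), 2·1 - 3)
  = (6 + 0, 1 + 4, 2 - 3)
  = (6, 5, -1)

(6, 5, -1)


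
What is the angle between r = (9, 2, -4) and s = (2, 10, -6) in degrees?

r·s = 9·2 + 2·10 + (-4)·(-6) = 18 + 20 + 24 = 62
|r| = √(9² + 2² + (-4)²) = √101 ≈ 10.05
|s| = √(2² + 10² + (-6)²) = √140 ≈ 11.83
cos θ = (r·s)/(|r||s|) = 62/(10.05·11.83) ≈ 0.5214
θ = arccos(0.5214) ≈ 58.57°

58.57°


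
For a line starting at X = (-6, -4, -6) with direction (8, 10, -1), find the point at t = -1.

P(t) = X + t·d
  = (-6 + 8·(-1), -4 + 10·(-1), -6 + (-1)·(-1))
  = (-6 - 8, -4 - 10, -6 + 1)
  = (-14, -14, -5)

(-14, -14, -5)


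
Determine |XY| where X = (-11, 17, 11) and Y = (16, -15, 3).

d = √[(x₂-x₁)² + (y₂-y₁)² + (z₂-z₁)²]
  = √[27² + (-32)² + (-8)²]
  = √[729 + 1024 + 64]
  = √1817
  ≈ 42.63

42.63


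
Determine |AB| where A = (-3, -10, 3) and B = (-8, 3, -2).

d = √[(x₂-x₁)² + (y₂-y₁)² + (z₂-z₁)²]
  = √[(-5)² + 13² + (-5)²]
  = √[25 + 169 + 25]
  = √219
  ≈ 14.8

14.8


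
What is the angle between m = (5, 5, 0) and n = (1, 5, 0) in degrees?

m·n = 5·1 + 5·5 + 0·0 = 5 + 25 + 0 = 30
|m| = √(5² + 5² + 0²) = √50 ≈ 7.071
|n| = √(1² + 5² + 0²) = √26 ≈ 5.099
cos θ = (m·n)/(|m||n|) = 30/(7.071·5.099) ≈ 0.8321
θ = arccos(0.8321) ≈ 33.69°

33.69°


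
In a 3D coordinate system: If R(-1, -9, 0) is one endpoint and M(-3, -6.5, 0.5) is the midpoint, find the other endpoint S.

S = 2M - R
  = (2·(-3) - (-1), 2·(-6.5) - (-9), 2·0.5 - 0)
  = (-6 + 1, -13 + 9, 1 + 0)
  = (-5, -4, 1)

(-5, -4, 1)


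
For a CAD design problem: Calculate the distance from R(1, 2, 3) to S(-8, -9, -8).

d = √[(x₂-x₁)² + (y₂-y₁)² + (z₂-z₁)²]
  = √[(-9)² + (-11)² + (-11)²]
  = √[81 + 121 + 121]
  = √323
  ≈ 17.97

17.97


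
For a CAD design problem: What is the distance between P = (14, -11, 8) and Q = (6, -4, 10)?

d = √[(x₂-x₁)² + (y₂-y₁)² + (z₂-z₁)²]
  = √[(-8)² + 7² + 2²]
  = √[64 + 49 + 4]
  = √117
  ≈ 10.82

10.82


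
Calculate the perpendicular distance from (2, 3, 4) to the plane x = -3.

distance = |a·x₀ + b·y₀ + c·z₀ - d| / √(a² + b² + c²)
  = |1·2 + 0·3 + 0·4 - (-3)| / √(1² + 0² + 0²)
  = |2 + 0 + 0 + 3| / √(1 + 0 + 0)
  = |5| / √1
  = 5 / 1
  ≈ 5

5


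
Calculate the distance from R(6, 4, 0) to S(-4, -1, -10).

d = √[(x₂-x₁)² + (y₂-y₁)² + (z₂-z₁)²]
  = √[(-10)² + (-5)² + (-10)²]
  = √[100 + 25 + 100]
  = √225
  ≈ 15

15


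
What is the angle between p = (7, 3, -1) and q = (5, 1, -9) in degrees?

p·q = 7·5 + 3·1 + (-1)·(-9) = 35 + 3 + 9 = 47
|p| = √(7² + 3² + (-1)²) = √59 ≈ 7.681
|q| = √(5² + 1² + (-9)²) = √107 ≈ 10.34
cos θ = (p·q)/(|p||q|) = 47/(7.681·10.34) ≈ 0.5915
θ = arccos(0.5915) ≈ 53.73°

53.73°


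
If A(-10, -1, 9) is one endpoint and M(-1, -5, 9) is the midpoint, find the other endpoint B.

B = 2M - A
  = (2·(-1) - (-10), 2·(-5) - (-1), 2·9 - 9)
  = (-2 + 10, -10 + 1, 18 - 9)
  = (8, -9, 9)

(8, -9, 9)


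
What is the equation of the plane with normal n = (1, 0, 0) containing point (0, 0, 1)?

The plane through P with normal n = (a, b, c) satisfies n·(r - P) = 0,
i.e. ax + by + cz = a·x₀ + b·y₀ + c·z₀.
d = 1·0 + 0·0 + 0·1
  = 0 + 0 + 0
  = 0
Equation: x = 0

x = 0


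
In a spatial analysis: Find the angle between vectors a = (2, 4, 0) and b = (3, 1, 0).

a·b = 2·3 + 4·1 + 0·0 = 6 + 4 + 0 = 10
|a| = √(2² + 4² + 0²) = √20 ≈ 4.472
|b| = √(3² + 1² + 0²) = √10 ≈ 3.162
cos θ = (a·b)/(|a||b|) = 10/(4.472·3.162) ≈ 0.7071
θ = arccos(0.7071) ≈ 45°

45°
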